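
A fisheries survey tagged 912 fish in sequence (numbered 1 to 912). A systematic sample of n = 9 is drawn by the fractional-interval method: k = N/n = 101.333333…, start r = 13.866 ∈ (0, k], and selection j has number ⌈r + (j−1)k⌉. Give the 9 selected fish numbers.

j=1: r + 0k = 13.866 → ⌈·⌉ = 14
j=2: r + 1k = 115.199333… → ⌈·⌉ = 116
j=3: r + 2k = 216.532666… → ⌈·⌉ = 217
j=4: r + 3k = 317.866 → ⌈·⌉ = 318
j=5: r + 4k = 419.199333… → ⌈·⌉ = 420
j=6: r + 5k = 520.532666… → ⌈·⌉ = 521
j=7: r + 6k = 621.866 → ⌈·⌉ = 622
j=8: r + 7k = 723.199333… → ⌈·⌉ = 724
j=9: r + 8k = 824.532666… → ⌈·⌉ = 825

14, 116, 217, 318, 420, 521, 622, 724, 825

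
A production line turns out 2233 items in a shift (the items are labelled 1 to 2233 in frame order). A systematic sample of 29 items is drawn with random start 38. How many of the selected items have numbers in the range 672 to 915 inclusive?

3

k = 2233/29 = 77
First selection ≥ 672: 38 + ⌈(672−38)/77⌉·77 = 38 + 9×77 = 731
Last selection ≤ 915: 38 + ⌊(915−38)/77⌋·77 = 38 + 11×77 = 885
Count = 11 − 9 + 1 = 3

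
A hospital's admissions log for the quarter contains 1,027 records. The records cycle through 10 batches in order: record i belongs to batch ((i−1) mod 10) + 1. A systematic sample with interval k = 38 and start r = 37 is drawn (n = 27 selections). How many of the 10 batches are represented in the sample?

5

Consecutive selections differ by k = 38, so their batch numbers differ by 38 mod 10 = 8.
gcd(38, 10) = 2, so the sample visits 10/2 = 5 distinct residues mod 10.
Start 37 is batch 7; the batches hit are 1, 3, 5, 7, 9.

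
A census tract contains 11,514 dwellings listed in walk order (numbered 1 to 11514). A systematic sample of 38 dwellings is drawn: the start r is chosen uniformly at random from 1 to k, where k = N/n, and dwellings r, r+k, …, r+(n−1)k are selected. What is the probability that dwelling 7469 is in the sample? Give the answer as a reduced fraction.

1/303

k = 11514/38 = 303.
Dwelling 7469 is selected iff r ≡ 7469 (mod 303); exactly one such r in {1,…,303}.
Inclusion probability = 1/303.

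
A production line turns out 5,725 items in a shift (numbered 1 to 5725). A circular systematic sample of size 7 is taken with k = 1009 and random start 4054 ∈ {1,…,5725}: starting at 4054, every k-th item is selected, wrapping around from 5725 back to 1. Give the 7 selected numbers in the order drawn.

4054, 5063, 347, 1356, 2365, 3374, 4383

Selection 1: 4054
Selection 2: 4054 + 1009 = 5063
Selection 3: 5063 + 1009 = 6072 → 6072 − 5725 = 347
Selection 4: 347 + 1009 = 1356
Selection 5: 1356 + 1009 = 2365
Selection 6: 2365 + 1009 = 3374
Selection 7: 3374 + 1009 = 4383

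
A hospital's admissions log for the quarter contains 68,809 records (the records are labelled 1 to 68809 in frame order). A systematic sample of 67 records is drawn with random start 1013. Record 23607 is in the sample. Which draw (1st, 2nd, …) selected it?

23

k = 68809/67 = 1027
position = (23607 − 1013)/1027 + 1 = 22594/1027 + 1 = 22 + 1 = 23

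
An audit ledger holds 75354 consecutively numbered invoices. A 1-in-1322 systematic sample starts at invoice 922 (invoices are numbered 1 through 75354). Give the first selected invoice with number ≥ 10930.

k = 1322
Steps past start: ⌈(10930 − 922)/1322⌉ = ⌈10008/1322⌉ = 8
Selected invoice: 922 + 8×1322 = 11498

11498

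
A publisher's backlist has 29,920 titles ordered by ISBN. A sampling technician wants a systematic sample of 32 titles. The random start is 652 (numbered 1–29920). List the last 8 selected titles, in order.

k = N/n = 29920/32 = 935
25th selection = 652 + 24×935 = 23092
26th: 23092 + 935 = 24027
27th: 24027 + 935 = 24962
28th: 24962 + 935 = 25897
29th: 25897 + 935 = 26832
30th: 26832 + 935 = 27767
31st: 27767 + 935 = 28702
32nd: 28702 + 935 = 29637

23092, 24027, 24962, 25897, 26832, 27767, 28702, 29637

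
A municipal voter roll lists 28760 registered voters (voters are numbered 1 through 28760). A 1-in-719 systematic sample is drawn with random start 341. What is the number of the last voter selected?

28382

k = 719
40th selection = r + (40−1)·k = 341 + 39×719 = 341 + 28041 = 28382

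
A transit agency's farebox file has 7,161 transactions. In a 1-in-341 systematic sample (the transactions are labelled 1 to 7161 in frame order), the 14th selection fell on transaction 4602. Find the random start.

k = 341
r = 4602 − (14−1)×341 = 4602 − 4433 = 169

169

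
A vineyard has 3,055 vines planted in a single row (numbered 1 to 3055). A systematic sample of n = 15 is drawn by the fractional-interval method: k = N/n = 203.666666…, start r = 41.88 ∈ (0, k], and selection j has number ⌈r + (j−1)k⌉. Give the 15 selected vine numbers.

j=1: r + 0k = 41.88 → ⌈·⌉ = 42
j=2: r + 1k = 245.546666… → ⌈·⌉ = 246
j=3: r + 2k = 449.213333… → ⌈·⌉ = 450
j=4: r + 3k = 652.88 → ⌈·⌉ = 653
j=5: r + 4k = 856.546666… → ⌈·⌉ = 857
j=6: r + 5k = 1060.213333… → ⌈·⌉ = 1061
j=7: r + 6k = 1263.88 → ⌈·⌉ = 1264
j=8: r + 7k = 1467.546666… → ⌈·⌉ = 1468
j=9: r + 8k = 1671.213333… → ⌈·⌉ = 1672
j=10: r + 9k = 1874.88 → ⌈·⌉ = 1875
j=11: r + 10k = 2078.546666… → ⌈·⌉ = 2079
j=12: r + 11k = 2282.213333… → ⌈·⌉ = 2283
j=13: r + 12k = 2485.88 → ⌈·⌉ = 2486
j=14: r + 13k = 2689.546666… → ⌈·⌉ = 2690
j=15: r + 14k = 2893.213333… → ⌈·⌉ = 2894

42, 246, 450, 653, 857, 1061, 1264, 1468, 1672, 1875, 2079, 2283, 2486, 2690, 2894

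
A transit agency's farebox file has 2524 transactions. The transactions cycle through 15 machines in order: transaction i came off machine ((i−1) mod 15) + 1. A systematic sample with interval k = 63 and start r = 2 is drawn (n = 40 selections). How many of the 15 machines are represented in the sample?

Consecutive selections differ by k = 63, so their machine numbers differ by 63 mod 15 = 3.
gcd(63, 15) = 3, so the sample visits 15/3 = 5 distinct residues mod 15.
Start 2 is machine 2; the machines hit are 2, 5, 8, 11, 14.

5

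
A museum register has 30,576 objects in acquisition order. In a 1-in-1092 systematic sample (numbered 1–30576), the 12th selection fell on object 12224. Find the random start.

212

k = 1092
r = 12224 − (12−1)×1092 = 12224 − 12012 = 212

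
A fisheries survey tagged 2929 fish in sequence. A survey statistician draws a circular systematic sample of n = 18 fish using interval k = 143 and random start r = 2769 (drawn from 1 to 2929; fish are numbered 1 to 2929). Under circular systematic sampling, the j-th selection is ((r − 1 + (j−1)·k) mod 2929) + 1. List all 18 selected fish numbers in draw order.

Selection 1: 2769
Selection 2: 2769 + 143 = 2912
Selection 3: 2912 + 143 = 3055 → 3055 − 2929 = 126
Selection 4: 126 + 143 = 269
Selection 5: 269 + 143 = 412
Selection 6: 412 + 143 = 555
Selection 7: 555 + 143 = 698
Selection 8: 698 + 143 = 841
Selection 9: 841 + 143 = 984
Selection 10: 984 + 143 = 1127
Selection 11: 1127 + 143 = 1270
Selection 12: 1270 + 143 = 1413
Selection 13: 1413 + 143 = 1556
Selection 14: 1556 + 143 = 1699
Selection 15: 1699 + 143 = 1842
Selection 16: 1842 + 143 = 1985
Selection 17: 1985 + 143 = 2128
Selection 18: 2128 + 143 = 2271

2769, 2912, 126, 269, 412, 555, 698, 841, 984, 1127, 1270, 1413, 1556, 1699, 1842, 1985, 2128, 2271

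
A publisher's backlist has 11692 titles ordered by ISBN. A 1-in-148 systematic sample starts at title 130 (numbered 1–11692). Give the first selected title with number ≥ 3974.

3978

k = 148
Steps past start: ⌈(3974 − 130)/148⌉ = ⌈3844/148⌉ = 26
Selected title: 130 + 26×148 = 3978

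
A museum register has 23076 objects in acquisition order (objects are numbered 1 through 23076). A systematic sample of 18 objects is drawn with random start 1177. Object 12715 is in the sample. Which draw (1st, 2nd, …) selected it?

k = 23076/18 = 1282
position = (12715 − 1177)/1282 + 1 = 11538/1282 + 1 = 9 + 1 = 10

10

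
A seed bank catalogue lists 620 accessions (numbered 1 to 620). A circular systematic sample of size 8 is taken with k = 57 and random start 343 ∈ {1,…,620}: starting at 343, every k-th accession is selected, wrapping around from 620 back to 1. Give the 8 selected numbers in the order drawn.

Selection 1: 343
Selection 2: 343 + 57 = 400
Selection 3: 400 + 57 = 457
Selection 4: 457 + 57 = 514
Selection 5: 514 + 57 = 571
Selection 6: 571 + 57 = 628 → 628 − 620 = 8
Selection 7: 8 + 57 = 65
Selection 8: 65 + 57 = 122

343, 400, 457, 514, 571, 8, 65, 122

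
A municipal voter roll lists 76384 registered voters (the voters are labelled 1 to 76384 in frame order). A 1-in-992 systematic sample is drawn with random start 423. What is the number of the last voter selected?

k = 992
77th selection = r + (77−1)·k = 423 + 76×992 = 423 + 75392 = 75815

75815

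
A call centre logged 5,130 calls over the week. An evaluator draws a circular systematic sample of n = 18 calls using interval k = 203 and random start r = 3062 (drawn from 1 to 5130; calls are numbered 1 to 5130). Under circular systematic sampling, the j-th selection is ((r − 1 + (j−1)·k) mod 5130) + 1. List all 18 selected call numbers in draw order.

3062, 3265, 3468, 3671, 3874, 4077, 4280, 4483, 4686, 4889, 5092, 165, 368, 571, 774, 977, 1180, 1383

Selection 1: 3062
Selection 2: 3062 + 203 = 3265
Selection 3: 3265 + 203 = 3468
Selection 4: 3468 + 203 = 3671
Selection 5: 3671 + 203 = 3874
Selection 6: 3874 + 203 = 4077
Selection 7: 4077 + 203 = 4280
Selection 8: 4280 + 203 = 4483
Selection 9: 4483 + 203 = 4686
Selection 10: 4686 + 203 = 4889
Selection 11: 4889 + 203 = 5092
Selection 12: 5092 + 203 = 5295 → 5295 − 5130 = 165
Selection 13: 165 + 203 = 368
Selection 14: 368 + 203 = 571
Selection 15: 571 + 203 = 774
Selection 16: 774 + 203 = 977
Selection 17: 977 + 203 = 1180
Selection 18: 1180 + 203 = 1383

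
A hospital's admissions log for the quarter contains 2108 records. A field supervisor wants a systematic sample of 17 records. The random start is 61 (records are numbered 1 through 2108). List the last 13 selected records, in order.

557, 681, 805, 929, 1053, 1177, 1301, 1425, 1549, 1673, 1797, 1921, 2045

k = N/n = 2108/17 = 124
5th selection = 61 + 4×124 = 557
6th: 557 + 124 = 681
7th: 681 + 124 = 805
8th: 805 + 124 = 929
9th: 929 + 124 = 1053
10th: 1053 + 124 = 1177
11th: 1177 + 124 = 1301
12th: 1301 + 124 = 1425
13th: 1425 + 124 = 1549
14th: 1549 + 124 = 1673
15th: 1673 + 124 = 1797
16th: 1797 + 124 = 1921
17th: 1921 + 124 = 2045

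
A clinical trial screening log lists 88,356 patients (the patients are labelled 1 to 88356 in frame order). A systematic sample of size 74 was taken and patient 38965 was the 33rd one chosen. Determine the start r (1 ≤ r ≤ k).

757

k = 88356/74 = 1194
r = 38965 − (33−1)×1194 = 38965 − 38208 = 757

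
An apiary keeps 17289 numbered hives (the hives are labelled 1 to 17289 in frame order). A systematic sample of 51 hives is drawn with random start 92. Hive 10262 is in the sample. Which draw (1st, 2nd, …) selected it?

k = 17289/51 = 339
position = (10262 − 92)/339 + 1 = 10170/339 + 1 = 30 + 1 = 31

31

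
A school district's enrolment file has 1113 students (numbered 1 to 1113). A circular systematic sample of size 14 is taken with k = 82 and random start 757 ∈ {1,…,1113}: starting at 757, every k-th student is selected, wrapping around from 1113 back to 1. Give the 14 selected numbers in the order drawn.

757, 839, 921, 1003, 1085, 54, 136, 218, 300, 382, 464, 546, 628, 710

Selection 1: 757
Selection 2: 757 + 82 = 839
Selection 3: 839 + 82 = 921
Selection 4: 921 + 82 = 1003
Selection 5: 1003 + 82 = 1085
Selection 6: 1085 + 82 = 1167 → 1167 − 1113 = 54
Selection 7: 54 + 82 = 136
Selection 8: 136 + 82 = 218
Selection 9: 218 + 82 = 300
Selection 10: 300 + 82 = 382
Selection 11: 382 + 82 = 464
Selection 12: 464 + 82 = 546
Selection 13: 546 + 82 = 628
Selection 14: 628 + 82 = 710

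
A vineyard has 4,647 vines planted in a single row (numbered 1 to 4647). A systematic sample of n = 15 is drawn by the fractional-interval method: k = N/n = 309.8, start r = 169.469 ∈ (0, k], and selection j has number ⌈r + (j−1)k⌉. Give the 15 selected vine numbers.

j=1: r + 0k = 169.469 → ⌈·⌉ = 170
j=2: r + 1k = 479.269 → ⌈·⌉ = 480
j=3: r + 2k = 789.069 → ⌈·⌉ = 790
j=4: r + 3k = 1098.869 → ⌈·⌉ = 1099
j=5: r + 4k = 1408.669 → ⌈·⌉ = 1409
j=6: r + 5k = 1718.469 → ⌈·⌉ = 1719
j=7: r + 6k = 2028.269 → ⌈·⌉ = 2029
j=8: r + 7k = 2338.069 → ⌈·⌉ = 2339
j=9: r + 8k = 2647.869 → ⌈·⌉ = 2648
j=10: r + 9k = 2957.669 → ⌈·⌉ = 2958
j=11: r + 10k = 3267.469 → ⌈·⌉ = 3268
j=12: r + 11k = 3577.269 → ⌈·⌉ = 3578
j=13: r + 12k = 3887.069 → ⌈·⌉ = 3888
j=14: r + 13k = 4196.869 → ⌈·⌉ = 4197
j=15: r + 14k = 4506.669 → ⌈·⌉ = 4507

170, 480, 790, 1099, 1409, 1719, 2029, 2339, 2648, 2958, 3268, 3578, 3888, 4197, 4507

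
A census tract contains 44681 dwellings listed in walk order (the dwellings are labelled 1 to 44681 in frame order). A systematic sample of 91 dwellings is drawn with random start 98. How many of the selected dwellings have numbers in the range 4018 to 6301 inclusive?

k = 44681/91 = 491
First selection ≥ 4018: 98 + ⌈(4018−98)/491⌉·491 = 98 + 8×491 = 4026
Last selection ≤ 6301: 98 + ⌊(6301−98)/491⌋·491 = 98 + 12×491 = 5990
Count = 12 − 8 + 1 = 5

5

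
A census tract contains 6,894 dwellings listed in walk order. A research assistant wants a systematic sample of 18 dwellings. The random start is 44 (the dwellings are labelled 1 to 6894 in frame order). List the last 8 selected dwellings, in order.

k = N/n = 6894/18 = 383
11th selection = 44 + 10×383 = 3874
12th: 3874 + 383 = 4257
13th: 4257 + 383 = 4640
14th: 4640 + 383 = 5023
15th: 5023 + 383 = 5406
16th: 5406 + 383 = 5789
17th: 5789 + 383 = 6172
18th: 6172 + 383 = 6555

3874, 4257, 4640, 5023, 5406, 5789, 6172, 6555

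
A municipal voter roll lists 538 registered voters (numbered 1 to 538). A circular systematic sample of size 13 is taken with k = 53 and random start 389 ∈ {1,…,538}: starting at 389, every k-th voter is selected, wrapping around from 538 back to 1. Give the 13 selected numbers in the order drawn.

389, 442, 495, 10, 63, 116, 169, 222, 275, 328, 381, 434, 487

Selection 1: 389
Selection 2: 389 + 53 = 442
Selection 3: 442 + 53 = 495
Selection 4: 495 + 53 = 548 → 548 − 538 = 10
Selection 5: 10 + 53 = 63
Selection 6: 63 + 53 = 116
Selection 7: 116 + 53 = 169
Selection 8: 169 + 53 = 222
Selection 9: 222 + 53 = 275
Selection 10: 275 + 53 = 328
Selection 11: 328 + 53 = 381
Selection 12: 381 + 53 = 434
Selection 13: 434 + 53 = 487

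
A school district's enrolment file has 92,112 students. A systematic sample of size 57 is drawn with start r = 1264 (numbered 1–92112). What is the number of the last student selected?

k = 92112/57 = 1616
57th selection = r + (57−1)·k = 1264 + 56×1616 = 1264 + 90496 = 91760

91760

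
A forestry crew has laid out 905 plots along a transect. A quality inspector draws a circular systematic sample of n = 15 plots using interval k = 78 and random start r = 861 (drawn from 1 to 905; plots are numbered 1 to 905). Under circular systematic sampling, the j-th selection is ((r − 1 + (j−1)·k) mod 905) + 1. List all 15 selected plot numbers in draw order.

861, 34, 112, 190, 268, 346, 424, 502, 580, 658, 736, 814, 892, 65, 143

Selection 1: 861
Selection 2: 861 + 78 = 939 → 939 − 905 = 34
Selection 3: 34 + 78 = 112
Selection 4: 112 + 78 = 190
Selection 5: 190 + 78 = 268
Selection 6: 268 + 78 = 346
Selection 7: 346 + 78 = 424
Selection 8: 424 + 78 = 502
Selection 9: 502 + 78 = 580
Selection 10: 580 + 78 = 658
Selection 11: 658 + 78 = 736
Selection 12: 736 + 78 = 814
Selection 13: 814 + 78 = 892
Selection 14: 892 + 78 = 970 → 970 − 905 = 65
Selection 15: 65 + 78 = 143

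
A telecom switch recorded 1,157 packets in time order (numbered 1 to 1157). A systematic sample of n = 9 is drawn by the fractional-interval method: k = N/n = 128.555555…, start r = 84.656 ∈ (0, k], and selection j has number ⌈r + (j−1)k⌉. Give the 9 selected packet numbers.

85, 214, 342, 471, 599, 728, 856, 985, 1114

j=1: r + 0k = 84.656 → ⌈·⌉ = 85
j=2: r + 1k = 213.211555… → ⌈·⌉ = 214
j=3: r + 2k = 341.767111… → ⌈·⌉ = 342
j=4: r + 3k = 470.322666… → ⌈·⌉ = 471
j=5: r + 4k = 598.878222… → ⌈·⌉ = 599
j=6: r + 5k = 727.433777… → ⌈·⌉ = 728
j=7: r + 6k = 855.989333… → ⌈·⌉ = 856
j=8: r + 7k = 984.544888… → ⌈·⌉ = 985
j=9: r + 8k = 1113.100444… → ⌈·⌉ = 1114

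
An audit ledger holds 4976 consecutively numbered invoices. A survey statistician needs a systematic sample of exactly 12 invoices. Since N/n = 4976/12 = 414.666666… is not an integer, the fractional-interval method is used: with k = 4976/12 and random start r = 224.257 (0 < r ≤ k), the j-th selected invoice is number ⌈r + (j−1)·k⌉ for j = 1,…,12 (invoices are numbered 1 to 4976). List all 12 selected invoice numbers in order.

j=1: r + 0k = 224.257 → ⌈·⌉ = 225
j=2: r + 1k = 638.923666… → ⌈·⌉ = 639
j=3: r + 2k = 1053.590333… → ⌈·⌉ = 1054
j=4: r + 3k = 1468.257 → ⌈·⌉ = 1469
j=5: r + 4k = 1882.923666… → ⌈·⌉ = 1883
j=6: r + 5k = 2297.590333… → ⌈·⌉ = 2298
j=7: r + 6k = 2712.257 → ⌈·⌉ = 2713
j=8: r + 7k = 3126.923666… → ⌈·⌉ = 3127
j=9: r + 8k = 3541.590333… → ⌈·⌉ = 3542
j=10: r + 9k = 3956.257 → ⌈·⌉ = 3957
j=11: r + 10k = 4370.923666… → ⌈·⌉ = 4371
j=12: r + 11k = 4785.590333… → ⌈·⌉ = 4786

225, 639, 1054, 1469, 1883, 2298, 2713, 3127, 3542, 3957, 4371, 4786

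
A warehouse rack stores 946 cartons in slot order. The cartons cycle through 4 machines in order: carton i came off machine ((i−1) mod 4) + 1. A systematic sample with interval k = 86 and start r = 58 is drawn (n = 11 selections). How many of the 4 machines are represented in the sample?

Consecutive selections differ by k = 86, so their machine numbers differ by 86 mod 4 = 2.
gcd(86, 4) = 2, so the sample visits 4/2 = 2 distinct residues mod 4.
Start 58 is machine 2; the machines hit are 2, 4.

2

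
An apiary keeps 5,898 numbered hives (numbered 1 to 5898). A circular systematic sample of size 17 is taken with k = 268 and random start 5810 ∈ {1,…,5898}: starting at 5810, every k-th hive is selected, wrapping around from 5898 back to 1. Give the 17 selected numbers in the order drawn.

Selection 1: 5810
Selection 2: 5810 + 268 = 6078 → 6078 − 5898 = 180
Selection 3: 180 + 268 = 448
Selection 4: 448 + 268 = 716
Selection 5: 716 + 268 = 984
Selection 6: 984 + 268 = 1252
Selection 7: 1252 + 268 = 1520
Selection 8: 1520 + 268 = 1788
Selection 9: 1788 + 268 = 2056
Selection 10: 2056 + 268 = 2324
Selection 11: 2324 + 268 = 2592
Selection 12: 2592 + 268 = 2860
Selection 13: 2860 + 268 = 3128
Selection 14: 3128 + 268 = 3396
Selection 15: 3396 + 268 = 3664
Selection 16: 3664 + 268 = 3932
Selection 17: 3932 + 268 = 4200

5810, 180, 448, 716, 984, 1252, 1520, 1788, 2056, 2324, 2592, 2860, 3128, 3396, 3664, 3932, 4200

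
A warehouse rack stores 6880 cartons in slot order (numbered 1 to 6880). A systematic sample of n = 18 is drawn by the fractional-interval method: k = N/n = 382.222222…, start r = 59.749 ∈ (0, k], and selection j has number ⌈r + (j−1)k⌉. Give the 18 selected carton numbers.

j=1: r + 0k = 59.749 → ⌈·⌉ = 60
j=2: r + 1k = 441.971222… → ⌈·⌉ = 442
j=3: r + 2k = 824.193444… → ⌈·⌉ = 825
j=4: r + 3k = 1206.415666… → ⌈·⌉ = 1207
j=5: r + 4k = 1588.637888… → ⌈·⌉ = 1589
j=6: r + 5k = 1970.860111… → ⌈·⌉ = 1971
j=7: r + 6k = 2353.082333… → ⌈·⌉ = 2354
j=8: r + 7k = 2735.304555… → ⌈·⌉ = 2736
j=9: r + 8k = 3117.526777… → ⌈·⌉ = 3118
j=10: r + 9k = 3499.749 → ⌈·⌉ = 3500
j=11: r + 10k = 3881.971222… → ⌈·⌉ = 3882
j=12: r + 11k = 4264.193444… → ⌈·⌉ = 4265
j=13: r + 12k = 4646.415666… → ⌈·⌉ = 4647
j=14: r + 13k = 5028.637888… → ⌈·⌉ = 5029
j=15: r + 14k = 5410.860111… → ⌈·⌉ = 5411
j=16: r + 15k = 5793.082333… → ⌈·⌉ = 5794
j=17: r + 16k = 6175.304555… → ⌈·⌉ = 6176
j=18: r + 17k = 6557.526777… → ⌈·⌉ = 6558

60, 442, 825, 1207, 1589, 1971, 2354, 2736, 3118, 3500, 3882, 4265, 4647, 5029, 5411, 5794, 6176, 6558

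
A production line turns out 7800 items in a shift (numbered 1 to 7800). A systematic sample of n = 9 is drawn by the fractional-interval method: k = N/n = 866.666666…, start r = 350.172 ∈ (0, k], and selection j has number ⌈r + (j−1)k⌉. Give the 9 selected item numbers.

j=1: r + 0k = 350.172 → ⌈·⌉ = 351
j=2: r + 1k = 1216.838666… → ⌈·⌉ = 1217
j=3: r + 2k = 2083.505333… → ⌈·⌉ = 2084
j=4: r + 3k = 2950.172 → ⌈·⌉ = 2951
j=5: r + 4k = 3816.838666… → ⌈·⌉ = 3817
j=6: r + 5k = 4683.505333… → ⌈·⌉ = 4684
j=7: r + 6k = 5550.172 → ⌈·⌉ = 5551
j=8: r + 7k = 6416.838666… → ⌈·⌉ = 6417
j=9: r + 8k = 7283.505333… → ⌈·⌉ = 7284

351, 1217, 2084, 2951, 3817, 4684, 5551, 6417, 7284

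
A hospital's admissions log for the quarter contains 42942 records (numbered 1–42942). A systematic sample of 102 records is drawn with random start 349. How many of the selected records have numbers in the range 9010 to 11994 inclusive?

k = 42942/102 = 421
First selection ≥ 9010: 349 + ⌈(9010−349)/421⌉·421 = 349 + 21×421 = 9190
Last selection ≤ 11994: 349 + ⌊(11994−349)/421⌋·421 = 349 + 27×421 = 11716
Count = 27 − 21 + 1 = 7

7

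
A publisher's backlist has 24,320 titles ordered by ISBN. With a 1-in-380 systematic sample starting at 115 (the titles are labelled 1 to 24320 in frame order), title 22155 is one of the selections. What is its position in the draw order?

59

k = 380
position = (22155 − 115)/380 + 1 = 22040/380 + 1 = 58 + 1 = 59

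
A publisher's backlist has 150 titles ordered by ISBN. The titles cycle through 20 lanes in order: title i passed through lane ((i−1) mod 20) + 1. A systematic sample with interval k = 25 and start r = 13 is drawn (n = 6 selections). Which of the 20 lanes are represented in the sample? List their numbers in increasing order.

Consecutive selections differ by k = 25, so their lane numbers differ by 25 mod 20 = 5.
gcd(25, 20) = 5, so the sample visits 20/5 = 4 distinct residues mod 20.
Start 13 is lane 13; the lanes hit are 3, 8, 13, 18.

3, 8, 13, 18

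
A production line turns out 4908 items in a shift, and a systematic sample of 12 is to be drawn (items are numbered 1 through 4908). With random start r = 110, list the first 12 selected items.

110, 519, 928, 1337, 1746, 2155, 2564, 2973, 3382, 3791, 4200, 4609

k = N/n = 4908/12 = 409
item 1: 110
item 2: 110 + 409 = 519
item 3: 519 + 409 = 928
item 4: 928 + 409 = 1337
item 5: 1337 + 409 = 1746
item 6: 1746 + 409 = 2155
item 7: 2155 + 409 = 2564
item 8: 2564 + 409 = 2973
item 9: 2973 + 409 = 3382
item 10: 3382 + 409 = 3791
item 11: 3791 + 409 = 4200
item 12: 4200 + 409 = 4609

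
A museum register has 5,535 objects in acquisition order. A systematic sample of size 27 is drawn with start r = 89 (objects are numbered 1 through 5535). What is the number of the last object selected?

k = 5535/27 = 205
27th selection = r + (27−1)·k = 89 + 26×205 = 89 + 5330 = 5419

5419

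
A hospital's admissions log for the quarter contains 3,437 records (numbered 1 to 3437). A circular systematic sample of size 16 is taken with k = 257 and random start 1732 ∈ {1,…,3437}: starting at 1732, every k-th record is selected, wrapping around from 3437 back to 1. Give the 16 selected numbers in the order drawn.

1732, 1989, 2246, 2503, 2760, 3017, 3274, 94, 351, 608, 865, 1122, 1379, 1636, 1893, 2150

Selection 1: 1732
Selection 2: 1732 + 257 = 1989
Selection 3: 1989 + 257 = 2246
Selection 4: 2246 + 257 = 2503
Selection 5: 2503 + 257 = 2760
Selection 6: 2760 + 257 = 3017
Selection 7: 3017 + 257 = 3274
Selection 8: 3274 + 257 = 3531 → 3531 − 3437 = 94
Selection 9: 94 + 257 = 351
Selection 10: 351 + 257 = 608
Selection 11: 608 + 257 = 865
Selection 12: 865 + 257 = 1122
Selection 13: 1122 + 257 = 1379
Selection 14: 1379 + 257 = 1636
Selection 15: 1636 + 257 = 1893
Selection 16: 1893 + 257 = 2150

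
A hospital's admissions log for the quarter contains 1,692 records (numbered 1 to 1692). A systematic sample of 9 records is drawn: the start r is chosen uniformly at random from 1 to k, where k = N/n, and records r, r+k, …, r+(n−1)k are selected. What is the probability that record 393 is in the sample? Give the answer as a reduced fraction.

k = 1692/9 = 188.
Record 393 is selected iff r ≡ 393 (mod 188); exactly one such r in {1,…,188}.
Inclusion probability = 1/188.

1/188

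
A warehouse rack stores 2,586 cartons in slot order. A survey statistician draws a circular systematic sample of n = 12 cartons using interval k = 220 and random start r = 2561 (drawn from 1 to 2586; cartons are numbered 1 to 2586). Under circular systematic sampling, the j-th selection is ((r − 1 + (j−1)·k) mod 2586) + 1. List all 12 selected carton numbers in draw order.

2561, 195, 415, 635, 855, 1075, 1295, 1515, 1735, 1955, 2175, 2395

Selection 1: 2561
Selection 2: 2561 + 220 = 2781 → 2781 − 2586 = 195
Selection 3: 195 + 220 = 415
Selection 4: 415 + 220 = 635
Selection 5: 635 + 220 = 855
Selection 6: 855 + 220 = 1075
Selection 7: 1075 + 220 = 1295
Selection 8: 1295 + 220 = 1515
Selection 9: 1515 + 220 = 1735
Selection 10: 1735 + 220 = 1955
Selection 11: 1955 + 220 = 2175
Selection 12: 2175 + 220 = 2395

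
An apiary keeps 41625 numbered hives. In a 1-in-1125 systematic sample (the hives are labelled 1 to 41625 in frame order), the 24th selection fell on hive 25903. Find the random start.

28

k = 1125
r = 25903 − (24−1)×1125 = 25903 − 25875 = 28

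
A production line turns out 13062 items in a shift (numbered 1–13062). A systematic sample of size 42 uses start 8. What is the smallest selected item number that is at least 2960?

k = 13062/42 = 311
Steps past start: ⌈(2960 − 8)/311⌉ = ⌈2952/311⌉ = 10
Selected item: 8 + 10×311 = 3118

3118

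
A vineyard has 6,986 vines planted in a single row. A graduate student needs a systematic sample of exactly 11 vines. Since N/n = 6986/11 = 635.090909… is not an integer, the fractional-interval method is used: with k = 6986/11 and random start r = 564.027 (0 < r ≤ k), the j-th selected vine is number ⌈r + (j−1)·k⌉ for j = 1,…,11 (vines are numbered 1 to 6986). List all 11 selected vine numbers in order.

j=1: r + 0k = 564.027 → ⌈·⌉ = 565
j=2: r + 1k = 1199.117909… → ⌈·⌉ = 1200
j=3: r + 2k = 1834.208818… → ⌈·⌉ = 1835
j=4: r + 3k = 2469.299727… → ⌈·⌉ = 2470
j=5: r + 4k = 3104.390636… → ⌈·⌉ = 3105
j=6: r + 5k = 3739.481545… → ⌈·⌉ = 3740
j=7: r + 6k = 4374.572454… → ⌈·⌉ = 4375
j=8: r + 7k = 5009.663363… → ⌈·⌉ = 5010
j=9: r + 8k = 5644.754272… → ⌈·⌉ = 5645
j=10: r + 9k = 6279.845181… → ⌈·⌉ = 6280
j=11: r + 10k = 6914.936090… → ⌈·⌉ = 6915

565, 1200, 1835, 2470, 3105, 3740, 4375, 5010, 5645, 6280, 6915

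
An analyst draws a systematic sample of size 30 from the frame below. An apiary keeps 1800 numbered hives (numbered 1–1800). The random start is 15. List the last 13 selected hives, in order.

k = N/n = 1800/30 = 60
18th selection = 15 + 17×60 = 1035
19th: 1035 + 60 = 1095
20th: 1095 + 60 = 1155
21st: 1155 + 60 = 1215
22nd: 1215 + 60 = 1275
23rd: 1275 + 60 = 1335
24th: 1335 + 60 = 1395
25th: 1395 + 60 = 1455
26th: 1455 + 60 = 1515
27th: 1515 + 60 = 1575
28th: 1575 + 60 = 1635
29th: 1635 + 60 = 1695
30th: 1695 + 60 = 1755

1035, 1095, 1155, 1215, 1275, 1335, 1395, 1455, 1515, 1575, 1635, 1695, 1755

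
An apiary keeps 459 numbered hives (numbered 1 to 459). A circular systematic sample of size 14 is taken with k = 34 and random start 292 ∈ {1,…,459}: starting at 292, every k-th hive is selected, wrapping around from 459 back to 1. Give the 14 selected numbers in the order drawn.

Selection 1: 292
Selection 2: 292 + 34 = 326
Selection 3: 326 + 34 = 360
Selection 4: 360 + 34 = 394
Selection 5: 394 + 34 = 428
Selection 6: 428 + 34 = 462 → 462 − 459 = 3
Selection 7: 3 + 34 = 37
Selection 8: 37 + 34 = 71
Selection 9: 71 + 34 = 105
Selection 10: 105 + 34 = 139
Selection 11: 139 + 34 = 173
Selection 12: 173 + 34 = 207
Selection 13: 207 + 34 = 241
Selection 14: 241 + 34 = 275

292, 326, 360, 394, 428, 3, 37, 71, 105, 139, 173, 207, 241, 275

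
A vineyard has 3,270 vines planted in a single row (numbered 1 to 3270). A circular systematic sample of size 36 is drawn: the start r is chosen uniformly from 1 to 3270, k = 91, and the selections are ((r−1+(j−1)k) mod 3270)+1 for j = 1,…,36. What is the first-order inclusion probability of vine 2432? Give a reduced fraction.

6/545

For each position j, as r ranges over 1…3270 the j-th selection hits every vine exactly once, so vine 2432 is selected for exactly 36 of the 3270 starts.
Inclusion probability = 36/3270 = 6/545.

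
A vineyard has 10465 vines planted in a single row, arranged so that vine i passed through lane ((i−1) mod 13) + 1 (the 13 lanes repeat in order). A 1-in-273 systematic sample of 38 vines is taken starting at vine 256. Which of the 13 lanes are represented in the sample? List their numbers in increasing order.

9

Consecutive selections differ by k = 273, so their lane numbers differ by 273 mod 13 = 0.
gcd(273, 13) = 13, so the sample visits 13/13 = 1 distinct residues mod 13.
Start 256 is lane 9; the lanes hit are 9.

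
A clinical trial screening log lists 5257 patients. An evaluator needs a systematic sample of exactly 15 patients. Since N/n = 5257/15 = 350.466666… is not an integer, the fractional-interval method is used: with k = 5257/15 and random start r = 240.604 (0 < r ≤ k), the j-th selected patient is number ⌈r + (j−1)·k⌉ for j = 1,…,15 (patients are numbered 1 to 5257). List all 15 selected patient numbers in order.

241, 592, 942, 1293, 1643, 1993, 2344, 2694, 3045, 3395, 3746, 4096, 4447, 4797, 5148

j=1: r + 0k = 240.604 → ⌈·⌉ = 241
j=2: r + 1k = 591.070666… → ⌈·⌉ = 592
j=3: r + 2k = 941.537333… → ⌈·⌉ = 942
j=4: r + 3k = 1292.004 → ⌈·⌉ = 1293
j=5: r + 4k = 1642.470666… → ⌈·⌉ = 1643
j=6: r + 5k = 1992.937333… → ⌈·⌉ = 1993
j=7: r + 6k = 2343.404 → ⌈·⌉ = 2344
j=8: r + 7k = 2693.870666… → ⌈·⌉ = 2694
j=9: r + 8k = 3044.337333… → ⌈·⌉ = 3045
j=10: r + 9k = 3394.804 → ⌈·⌉ = 3395
j=11: r + 10k = 3745.270666… → ⌈·⌉ = 3746
j=12: r + 11k = 4095.737333… → ⌈·⌉ = 4096
j=13: r + 12k = 4446.204 → ⌈·⌉ = 4447
j=14: r + 13k = 4796.670666… → ⌈·⌉ = 4797
j=15: r + 14k = 5147.137333… → ⌈·⌉ = 5148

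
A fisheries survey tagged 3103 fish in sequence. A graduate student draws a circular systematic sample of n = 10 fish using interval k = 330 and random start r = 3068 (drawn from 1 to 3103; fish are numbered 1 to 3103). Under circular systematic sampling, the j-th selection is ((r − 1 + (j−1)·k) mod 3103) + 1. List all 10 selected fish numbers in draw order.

Selection 1: 3068
Selection 2: 3068 + 330 = 3398 → 3398 − 3103 = 295
Selection 3: 295 + 330 = 625
Selection 4: 625 + 330 = 955
Selection 5: 955 + 330 = 1285
Selection 6: 1285 + 330 = 1615
Selection 7: 1615 + 330 = 1945
Selection 8: 1945 + 330 = 2275
Selection 9: 2275 + 330 = 2605
Selection 10: 2605 + 330 = 2935

3068, 295, 625, 955, 1285, 1615, 1945, 2275, 2605, 2935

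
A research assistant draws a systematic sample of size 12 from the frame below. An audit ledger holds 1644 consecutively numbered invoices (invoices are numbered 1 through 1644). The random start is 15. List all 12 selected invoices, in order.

k = N/n = 1644/12 = 137
invoice 1: 15
invoice 2: 15 + 137 = 152
invoice 3: 152 + 137 = 289
invoice 4: 289 + 137 = 426
invoice 5: 426 + 137 = 563
invoice 6: 563 + 137 = 700
invoice 7: 700 + 137 = 837
invoice 8: 837 + 137 = 974
invoice 9: 974 + 137 = 1111
invoice 10: 1111 + 137 = 1248
invoice 11: 1248 + 137 = 1385
invoice 12: 1385 + 137 = 1522

15, 152, 289, 426, 563, 700, 837, 974, 1111, 1248, 1385, 1522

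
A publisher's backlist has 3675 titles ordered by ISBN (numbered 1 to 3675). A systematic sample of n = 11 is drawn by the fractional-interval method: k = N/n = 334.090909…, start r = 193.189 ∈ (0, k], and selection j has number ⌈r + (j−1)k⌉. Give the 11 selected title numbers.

j=1: r + 0k = 193.189 → ⌈·⌉ = 194
j=2: r + 1k = 527.279909… → ⌈·⌉ = 528
j=3: r + 2k = 861.370818… → ⌈·⌉ = 862
j=4: r + 3k = 1195.461727… → ⌈·⌉ = 1196
j=5: r + 4k = 1529.552636… → ⌈·⌉ = 1530
j=6: r + 5k = 1863.643545… → ⌈·⌉ = 1864
j=7: r + 6k = 2197.734454… → ⌈·⌉ = 2198
j=8: r + 7k = 2531.825363… → ⌈·⌉ = 2532
j=9: r + 8k = 2865.916272… → ⌈·⌉ = 2866
j=10: r + 9k = 3200.007181… → ⌈·⌉ = 3201
j=11: r + 10k = 3534.098090… → ⌈·⌉ = 3535

194, 528, 862, 1196, 1530, 1864, 2198, 2532, 2866, 3201, 3535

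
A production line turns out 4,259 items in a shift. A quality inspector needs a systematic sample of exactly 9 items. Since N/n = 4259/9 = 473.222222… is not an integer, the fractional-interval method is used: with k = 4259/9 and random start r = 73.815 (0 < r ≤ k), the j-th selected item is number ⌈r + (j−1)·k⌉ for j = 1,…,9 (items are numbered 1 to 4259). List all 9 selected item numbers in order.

74, 548, 1021, 1494, 1967, 2440, 2914, 3387, 3860

j=1: r + 0k = 73.815 → ⌈·⌉ = 74
j=2: r + 1k = 547.037222… → ⌈·⌉ = 548
j=3: r + 2k = 1020.259444… → ⌈·⌉ = 1021
j=4: r + 3k = 1493.481666… → ⌈·⌉ = 1494
j=5: r + 4k = 1966.703888… → ⌈·⌉ = 1967
j=6: r + 5k = 2439.926111… → ⌈·⌉ = 2440
j=7: r + 6k = 2913.148333… → ⌈·⌉ = 2914
j=8: r + 7k = 3386.370555… → ⌈·⌉ = 3387
j=9: r + 8k = 3859.592777… → ⌈·⌉ = 3860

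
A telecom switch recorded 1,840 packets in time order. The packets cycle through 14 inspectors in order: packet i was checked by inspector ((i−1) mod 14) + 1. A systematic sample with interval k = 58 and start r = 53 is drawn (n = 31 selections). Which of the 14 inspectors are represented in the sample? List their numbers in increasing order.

1, 3, 5, 7, 9, 11, 13

Consecutive selections differ by k = 58, so their inspector numbers differ by 58 mod 14 = 2.
gcd(58, 14) = 2, so the sample visits 14/2 = 7 distinct residues mod 14.
Start 53 is inspector 11; the inspectors hit are 1, 3, 5, 7, 9, 11, 13.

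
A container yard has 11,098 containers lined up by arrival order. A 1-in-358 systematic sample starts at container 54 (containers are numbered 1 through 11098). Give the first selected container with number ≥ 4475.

k = 358
Steps past start: ⌈(4475 − 54)/358⌉ = ⌈4421/358⌉ = 13
Selected container: 54 + 13×358 = 4708

4708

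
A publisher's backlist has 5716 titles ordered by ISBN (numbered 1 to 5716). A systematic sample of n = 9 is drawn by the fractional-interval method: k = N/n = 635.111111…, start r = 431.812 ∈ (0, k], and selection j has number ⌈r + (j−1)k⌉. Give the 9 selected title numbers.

j=1: r + 0k = 431.812 → ⌈·⌉ = 432
j=2: r + 1k = 1066.923111… → ⌈·⌉ = 1067
j=3: r + 2k = 1702.034222… → ⌈·⌉ = 1703
j=4: r + 3k = 2337.145333… → ⌈·⌉ = 2338
j=5: r + 4k = 2972.256444… → ⌈·⌉ = 2973
j=6: r + 5k = 3607.367555… → ⌈·⌉ = 3608
j=7: r + 6k = 4242.478666… → ⌈·⌉ = 4243
j=8: r + 7k = 4877.589777… → ⌈·⌉ = 4878
j=9: r + 8k = 5512.700888… → ⌈·⌉ = 5513

432, 1067, 1703, 2338, 2973, 3608, 4243, 4878, 5513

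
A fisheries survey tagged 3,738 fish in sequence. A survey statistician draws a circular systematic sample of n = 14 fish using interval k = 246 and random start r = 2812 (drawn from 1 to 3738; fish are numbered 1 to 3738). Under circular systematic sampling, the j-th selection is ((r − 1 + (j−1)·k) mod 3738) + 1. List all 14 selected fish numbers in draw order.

Selection 1: 2812
Selection 2: 2812 + 246 = 3058
Selection 3: 3058 + 246 = 3304
Selection 4: 3304 + 246 = 3550
Selection 5: 3550 + 246 = 3796 → 3796 − 3738 = 58
Selection 6: 58 + 246 = 304
Selection 7: 304 + 246 = 550
Selection 8: 550 + 246 = 796
Selection 9: 796 + 246 = 1042
Selection 10: 1042 + 246 = 1288
Selection 11: 1288 + 246 = 1534
Selection 12: 1534 + 246 = 1780
Selection 13: 1780 + 246 = 2026
Selection 14: 2026 + 246 = 2272

2812, 3058, 3304, 3550, 58, 304, 550, 796, 1042, 1288, 1534, 1780, 2026, 2272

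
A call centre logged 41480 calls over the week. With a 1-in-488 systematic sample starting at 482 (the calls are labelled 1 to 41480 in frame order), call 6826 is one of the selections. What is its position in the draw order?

14

k = 488
position = (6826 − 482)/488 + 1 = 6344/488 + 1 = 13 + 1 = 14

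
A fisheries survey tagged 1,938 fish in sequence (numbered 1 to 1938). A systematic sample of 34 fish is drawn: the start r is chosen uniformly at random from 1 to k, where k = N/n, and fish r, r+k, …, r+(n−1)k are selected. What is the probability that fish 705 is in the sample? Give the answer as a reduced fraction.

1/57

k = 1938/34 = 57.
Fish 705 is selected iff r ≡ 705 (mod 57); exactly one such r in {1,…,57}.
Inclusion probability = 1/57.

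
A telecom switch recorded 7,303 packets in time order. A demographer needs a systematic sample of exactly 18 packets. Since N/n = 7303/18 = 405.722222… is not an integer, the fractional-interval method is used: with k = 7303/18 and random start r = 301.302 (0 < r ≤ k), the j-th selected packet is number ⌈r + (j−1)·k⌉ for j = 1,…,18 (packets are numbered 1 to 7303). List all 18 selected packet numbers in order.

j=1: r + 0k = 301.302 → ⌈·⌉ = 302
j=2: r + 1k = 707.024222… → ⌈·⌉ = 708
j=3: r + 2k = 1112.746444… → ⌈·⌉ = 1113
j=4: r + 3k = 1518.468666… → ⌈·⌉ = 1519
j=5: r + 4k = 1924.190888… → ⌈·⌉ = 1925
j=6: r + 5k = 2329.913111… → ⌈·⌉ = 2330
j=7: r + 6k = 2735.635333… → ⌈·⌉ = 2736
j=8: r + 7k = 3141.357555… → ⌈·⌉ = 3142
j=9: r + 8k = 3547.079777… → ⌈·⌉ = 3548
j=10: r + 9k = 3952.802 → ⌈·⌉ = 3953
j=11: r + 10k = 4358.524222… → ⌈·⌉ = 4359
j=12: r + 11k = 4764.246444… → ⌈·⌉ = 4765
j=13: r + 12k = 5169.968666… → ⌈·⌉ = 5170
j=14: r + 13k = 5575.690888… → ⌈·⌉ = 5576
j=15: r + 14k = 5981.413111… → ⌈·⌉ = 5982
j=16: r + 15k = 6387.135333… → ⌈·⌉ = 6388
j=17: r + 16k = 6792.857555… → ⌈·⌉ = 6793
j=18: r + 17k = 7198.579777… → ⌈·⌉ = 7199

302, 708, 1113, 1519, 1925, 2330, 2736, 3142, 3548, 3953, 4359, 4765, 5170, 5576, 5982, 6388, 6793, 7199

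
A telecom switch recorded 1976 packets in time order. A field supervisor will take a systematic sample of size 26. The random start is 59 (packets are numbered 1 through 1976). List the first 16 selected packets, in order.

59, 135, 211, 287, 363, 439, 515, 591, 667, 743, 819, 895, 971, 1047, 1123, 1199

k = N/n = 1976/26 = 76
packet 1: 59
packet 2: 59 + 76 = 135
packet 3: 135 + 76 = 211
packet 4: 211 + 76 = 287
packet 5: 287 + 76 = 363
packet 6: 363 + 76 = 439
packet 7: 439 + 76 = 515
packet 8: 515 + 76 = 591
packet 9: 591 + 76 = 667
packet 10: 667 + 76 = 743
packet 11: 743 + 76 = 819
packet 12: 819 + 76 = 895
packet 13: 895 + 76 = 971
packet 14: 971 + 76 = 1047
packet 15: 1047 + 76 = 1123
packet 16: 1123 + 76 = 1199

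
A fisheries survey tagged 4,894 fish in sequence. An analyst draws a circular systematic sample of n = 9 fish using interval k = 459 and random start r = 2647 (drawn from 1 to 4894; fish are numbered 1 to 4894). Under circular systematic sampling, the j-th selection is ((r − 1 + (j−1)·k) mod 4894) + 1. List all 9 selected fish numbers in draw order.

Selection 1: 2647
Selection 2: 2647 + 459 = 3106
Selection 3: 3106 + 459 = 3565
Selection 4: 3565 + 459 = 4024
Selection 5: 4024 + 459 = 4483
Selection 6: 4483 + 459 = 4942 → 4942 − 4894 = 48
Selection 7: 48 + 459 = 507
Selection 8: 507 + 459 = 966
Selection 9: 966 + 459 = 1425

2647, 3106, 3565, 4024, 4483, 48, 507, 966, 1425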